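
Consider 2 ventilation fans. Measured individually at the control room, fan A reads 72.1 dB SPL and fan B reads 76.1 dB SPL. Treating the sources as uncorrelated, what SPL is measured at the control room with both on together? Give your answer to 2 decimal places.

77.56 dB SPL

Uncorrelated sources add in intensity (power), not in dB.
L_total = 10·log₁₀(10^(72.1/10) + 10^(76.1/10)) = 10·log₁₀(56960000) = 77.56 dB SPL.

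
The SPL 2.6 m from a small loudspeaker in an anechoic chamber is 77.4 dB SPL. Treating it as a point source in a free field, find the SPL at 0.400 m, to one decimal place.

Inverse-square spreading gives ΔL = −20·log₁₀(d₂/d₁).
ΔL = −20·log₁₀(0.400/2.6) = 16.26 dB, so L₂ = 77.4 + (16.26) = 93.7 dB SPL.

93.7 dB SPL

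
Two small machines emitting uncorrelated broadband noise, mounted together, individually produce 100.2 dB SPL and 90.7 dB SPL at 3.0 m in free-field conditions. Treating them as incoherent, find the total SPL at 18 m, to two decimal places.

Combined at 3.0 m: 10·log₁₀(10^(100.2/10)+10^(90.7/10)) = 100.662 dB SPL.
Then apply −20·log₁₀(18/3.0) = -15.563 dB → 85.10 dB SPL.

85.10 dB SPL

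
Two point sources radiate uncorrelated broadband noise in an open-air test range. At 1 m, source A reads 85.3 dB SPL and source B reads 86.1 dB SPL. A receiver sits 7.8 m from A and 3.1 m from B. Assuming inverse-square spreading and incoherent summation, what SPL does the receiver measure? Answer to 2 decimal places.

76.81 dB SPL

At the listener: L_A = 85.3 − 20·log₁₀(7.8) = 67.458 dB; L_B = 86.1 − 20·log₁₀(3.1) = 76.273 dB.
Combined: 10·log₁₀(10^(67.458/10)+10^(76.273/10)) = 76.81 dB SPL.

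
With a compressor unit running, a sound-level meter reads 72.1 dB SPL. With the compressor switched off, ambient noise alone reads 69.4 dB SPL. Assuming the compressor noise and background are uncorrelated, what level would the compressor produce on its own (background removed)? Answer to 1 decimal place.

68.8 dB SPL

Background correction is a power subtraction:
L_src = 10·log₁₀(10^(72.1/10) − 10^(69.4/10)) = 10·log₁₀(7508000) = 68.8 dB SPL.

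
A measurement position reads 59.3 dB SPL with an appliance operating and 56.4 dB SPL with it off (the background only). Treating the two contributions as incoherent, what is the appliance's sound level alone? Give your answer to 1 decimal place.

56.2 dB SPL

Subtract intensities: L_src = 10·log₁₀(10^(L_total/10) − 10^(L_bg/10)).
L_src = 10·log₁₀(10^(59.3/10) − 10^(56.4/10)) = 10·log₁₀(414600) = 56.2 dB SPL.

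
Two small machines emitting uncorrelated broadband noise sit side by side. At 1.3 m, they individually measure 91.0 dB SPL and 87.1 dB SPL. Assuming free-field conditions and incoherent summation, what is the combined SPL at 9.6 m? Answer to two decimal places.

Combined at 1.3 m: 10·log₁₀(10^(91.0/10)+10^(87.1/10)) = 92.484 dB SPL.
Then apply −20·log₁₀(9.6/1.3) = -17.367 dB → 75.12 dB SPL.

75.12 dB SPL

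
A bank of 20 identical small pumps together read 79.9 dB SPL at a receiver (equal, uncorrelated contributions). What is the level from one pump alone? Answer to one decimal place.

66.9 dB SPL

20 equal incoherent sources add 10·log₁₀(20) = 13.01 dB over one source.
L_one = 79.9 − 13.01 = 66.9 dB SPL.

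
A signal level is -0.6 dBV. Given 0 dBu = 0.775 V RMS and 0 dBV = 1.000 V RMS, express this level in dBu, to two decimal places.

The offset between the scales is 20·log₁₀(0.775/1.000) = −2.214 dB.
So dBu = -0.6 + 2.214 = +1.61 dBu.

+1.61 dBu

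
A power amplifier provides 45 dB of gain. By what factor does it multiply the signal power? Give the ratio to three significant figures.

31600

Power ratio = 10^(dB/10).
10^(45/10) = 10^(4.500) = 31600.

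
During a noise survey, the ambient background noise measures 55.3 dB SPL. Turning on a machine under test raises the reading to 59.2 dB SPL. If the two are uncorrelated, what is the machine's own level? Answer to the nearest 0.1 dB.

56.9 dB SPL

Background correction is a power subtraction:
L_src = 10·log₁₀(10^(59.2/10) − 10^(55.3/10)) = 10·log₁₀(492900) = 56.9 dB SPL.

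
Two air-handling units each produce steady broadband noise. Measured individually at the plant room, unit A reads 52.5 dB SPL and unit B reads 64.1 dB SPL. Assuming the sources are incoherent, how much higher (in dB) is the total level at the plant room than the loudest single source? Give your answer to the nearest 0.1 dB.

Uncorrelated sources add in intensity (power), not in dB.
L_total = 10·log₁₀(10^(52.5/10) + 10^(64.1/10)) = 64.39 dB SPL.
Excess over the loudest (64.1 dB): 64.39 − 64.1 = 0.3 dB.

0.3 dB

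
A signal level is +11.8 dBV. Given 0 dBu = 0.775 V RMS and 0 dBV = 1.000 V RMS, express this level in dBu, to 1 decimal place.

+14.0 dBu

The offset between the scales is 20·log₁₀(0.775/1.000) = −2.214 dB.
So dBu = +11.8 + 2.214 = +14.0 dBu.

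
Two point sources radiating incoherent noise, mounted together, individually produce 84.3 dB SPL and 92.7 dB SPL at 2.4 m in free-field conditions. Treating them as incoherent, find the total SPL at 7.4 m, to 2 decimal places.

83.51 dB SPL

Combined at 2.4 m: 10·log₁₀(10^(84.3/10)+10^(92.7/10)) = 93.286 dB SPL.
Then apply −20·log₁₀(7.4/2.4) = -9.780 dB → 83.51 dB SPL.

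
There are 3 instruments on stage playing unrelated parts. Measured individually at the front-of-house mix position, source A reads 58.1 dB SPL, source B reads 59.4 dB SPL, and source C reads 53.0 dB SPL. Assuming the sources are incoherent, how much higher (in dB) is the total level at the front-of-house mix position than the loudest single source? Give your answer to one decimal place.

2.9 dB

Add the sources as powers (linear), then convert back to dB:
L_total = 10·log₁₀(10^(58.1/10) + 10^(59.4/10) + 10^(53.0/10)) = 62.35 dB SPL.
Excess over the loudest (59.4 dB): 62.35 − 59.4 = 2.9 dB.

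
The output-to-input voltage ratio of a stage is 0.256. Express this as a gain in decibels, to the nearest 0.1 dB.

-11.8 dB

Voltage is an amplitude quantity, so gain = 20·log₁₀(V_out/V_in).
20·log₁₀(0.256) = -11.8 dB.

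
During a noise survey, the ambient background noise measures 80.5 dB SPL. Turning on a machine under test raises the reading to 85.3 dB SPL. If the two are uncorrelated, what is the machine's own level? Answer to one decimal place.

Subtract intensities: L_src = 10·log₁₀(10^(L_total/10) − 10^(L_bg/10)).
L_src = 10·log₁₀(10^(85.3/10) − 10^(80.5/10)) = 10·log₁₀(226600000) = 83.6 dB SPL.

83.6 dB SPL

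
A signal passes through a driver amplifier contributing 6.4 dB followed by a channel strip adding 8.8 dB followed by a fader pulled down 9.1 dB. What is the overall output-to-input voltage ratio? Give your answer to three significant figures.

Net gain = 6.4 + 8.8 + (−9.1) = 6.1 dB.
Voltage ratio = 10^(6.1/20) = 2.02.

2.02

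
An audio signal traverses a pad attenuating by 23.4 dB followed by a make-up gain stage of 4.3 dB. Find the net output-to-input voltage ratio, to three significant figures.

0.111

Net gain = (−23.4) + 4.3 = -19.1 dB.
Voltage ratio = 10^(-19.1/20) = 0.111.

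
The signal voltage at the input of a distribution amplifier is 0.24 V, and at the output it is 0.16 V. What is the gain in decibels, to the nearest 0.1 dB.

-3.5 dB

Voltage is an amplitude quantity, so gain = 20·log₁₀(V_out/V_in).
20·log₁₀(0.16/0.24) = 20·log₁₀(0.6667) = -3.5 dB.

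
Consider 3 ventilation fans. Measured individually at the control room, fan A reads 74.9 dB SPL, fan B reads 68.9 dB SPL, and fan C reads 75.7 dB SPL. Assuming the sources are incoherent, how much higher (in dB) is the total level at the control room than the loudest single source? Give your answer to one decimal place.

3.1 dB

Uncorrelated sources add in intensity (power), not in dB.
L_total = 10·log₁₀(10^(74.9/10) + 10^(68.9/10) + 10^(75.7/10)) = 78.80 dB SPL.
Excess over the loudest (75.7 dB): 78.80 − 75.7 = 3.1 dB.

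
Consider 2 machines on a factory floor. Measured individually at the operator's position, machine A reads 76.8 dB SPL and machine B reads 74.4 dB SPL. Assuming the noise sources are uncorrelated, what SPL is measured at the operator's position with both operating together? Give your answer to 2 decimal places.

78.77 dB SPL

Add the sources as powers (linear), then convert back to dB:
L_total = 10·log₁₀(10^(76.8/10) + 10^(74.4/10)) = 10·log₁₀(75410000) = 78.77 dB SPL.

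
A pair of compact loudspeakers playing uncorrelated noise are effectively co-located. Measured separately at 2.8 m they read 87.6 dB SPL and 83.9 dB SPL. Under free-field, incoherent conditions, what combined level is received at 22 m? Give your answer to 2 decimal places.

71.24 dB SPL

Combined at 2.8 m: 10·log₁₀(10^(87.6/10)+10^(83.9/10)) = 89.143 dB SPL.
Then apply −20·log₁₀(22/2.8) = -17.905 dB → 71.24 dB SPL.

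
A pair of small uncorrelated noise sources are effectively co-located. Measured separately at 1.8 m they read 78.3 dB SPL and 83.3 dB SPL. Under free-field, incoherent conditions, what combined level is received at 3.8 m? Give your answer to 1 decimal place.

78.0 dB SPL

Combined at 1.8 m: 10·log₁₀(10^(78.3/10)+10^(83.3/10)) = 84.49 dB SPL.
Then apply −20·log₁₀(3.8/1.8) = -6.49 dB → 78.0 dB SPL.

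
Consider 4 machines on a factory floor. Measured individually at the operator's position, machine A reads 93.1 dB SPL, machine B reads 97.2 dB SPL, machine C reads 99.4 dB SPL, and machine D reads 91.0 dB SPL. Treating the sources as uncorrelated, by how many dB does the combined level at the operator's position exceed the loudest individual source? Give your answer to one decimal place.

Uncorrelated sources add in intensity (power), not in dB.
L_total = 10·log₁₀(10^(93.1/10) + 10^(97.2/10) + 10^(99.4/10) + 10^(91.0/10)) = 102.37 dB SPL.
Excess over the loudest (99.4 dB): 102.37 − 99.4 = 3.0 dB.

3.0 dB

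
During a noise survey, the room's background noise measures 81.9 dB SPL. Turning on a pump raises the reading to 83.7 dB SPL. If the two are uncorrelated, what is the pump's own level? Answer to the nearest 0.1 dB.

79.0 dB SPL

Background correction is a power subtraction:
L_src = 10·log₁₀(10^(83.7/10) − 10^(81.9/10)) = 10·log₁₀(79540000) = 79.0 dB SPL.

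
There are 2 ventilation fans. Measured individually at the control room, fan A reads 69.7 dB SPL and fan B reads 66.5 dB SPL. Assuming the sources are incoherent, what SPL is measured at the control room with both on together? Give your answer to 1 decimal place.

71.4 dB SPL

Incoherent sources sum as intensities:
L_total = 10·log₁₀(10^(69.7/10) + 10^(66.5/10)) = 10·log₁₀(13800000) = 71.4 dB SPL.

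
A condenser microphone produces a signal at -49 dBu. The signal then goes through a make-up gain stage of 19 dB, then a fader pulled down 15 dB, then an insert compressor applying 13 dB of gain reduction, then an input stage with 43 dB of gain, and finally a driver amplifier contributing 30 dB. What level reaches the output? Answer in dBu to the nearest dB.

+15 dBu

In dB, series stages simply add:
-49 + 19 − 15 − 13 + 43 + 30 = +15 dBu.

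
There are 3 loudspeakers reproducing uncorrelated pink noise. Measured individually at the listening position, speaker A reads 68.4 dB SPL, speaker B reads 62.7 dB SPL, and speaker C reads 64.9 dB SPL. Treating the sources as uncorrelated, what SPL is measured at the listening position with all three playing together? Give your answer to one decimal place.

70.7 dB SPL

Incoherent sources sum as intensities:
L_total = 10·log₁₀(10^(68.4/10) + 10^(62.7/10) + 10^(64.9/10)) = 10·log₁₀(11870000) = 70.7 dB SPL.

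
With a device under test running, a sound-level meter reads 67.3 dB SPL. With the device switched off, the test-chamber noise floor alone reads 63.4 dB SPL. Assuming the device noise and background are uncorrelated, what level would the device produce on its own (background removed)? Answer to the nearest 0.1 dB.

Background correction is a power subtraction:
L_src = 10·log₁₀(10^(67.3/10) − 10^(63.4/10)) = 10·log₁₀(3183000) = 65.0 dB SPL.

65.0 dB SPL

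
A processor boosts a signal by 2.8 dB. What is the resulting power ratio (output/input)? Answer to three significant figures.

Power ratio = 10^(dB/10).
10^(2.8/10) = 10^(0.2800) = 1.91.

1.91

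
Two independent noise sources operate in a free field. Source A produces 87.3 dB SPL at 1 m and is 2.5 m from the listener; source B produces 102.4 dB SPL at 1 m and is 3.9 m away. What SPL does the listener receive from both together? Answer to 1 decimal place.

At the listener: L_A = 87.3 − 20·log₁₀(2.5) = 79.34 dB; L_B = 102.4 − 20·log₁₀(3.9) = 90.58 dB.
Combined: 10·log₁₀(10^(79.34/10)+10^(90.58/10)) = 90.9 dB SPL.

90.9 dB SPL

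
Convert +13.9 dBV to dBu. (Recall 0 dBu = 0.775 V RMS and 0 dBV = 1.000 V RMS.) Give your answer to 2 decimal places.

+16.11 dBu

The offset between the scales is 20·log₁₀(0.775/1.000) = −2.214 dB.
So dBu = +13.9 + 2.214 = +16.11 dBu.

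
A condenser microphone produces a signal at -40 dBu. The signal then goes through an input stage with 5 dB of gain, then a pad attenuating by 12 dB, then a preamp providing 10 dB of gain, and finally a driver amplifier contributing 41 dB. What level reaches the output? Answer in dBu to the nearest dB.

In dB, series stages simply add:
-40 + 5 − 12 + 10 + 41 = +4 dBu.

+4 dBu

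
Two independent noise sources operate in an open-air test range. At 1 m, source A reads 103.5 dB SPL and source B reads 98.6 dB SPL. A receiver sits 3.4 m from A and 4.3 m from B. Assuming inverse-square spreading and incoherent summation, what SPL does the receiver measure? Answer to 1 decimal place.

93.7 dB SPL

At the listener: L_A = 103.5 − 20·log₁₀(3.4) = 92.87 dB; L_B = 98.6 − 20·log₁₀(4.3) = 85.93 dB.
Combined: 10·log₁₀(10^(92.87/10)+10^(85.93/10)) = 93.7 dB SPL.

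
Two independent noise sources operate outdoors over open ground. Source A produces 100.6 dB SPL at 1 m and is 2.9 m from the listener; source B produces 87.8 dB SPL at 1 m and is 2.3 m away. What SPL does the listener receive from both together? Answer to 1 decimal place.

91.7 dB SPL

At the listener: L_A = 100.6 − 20·log₁₀(2.9) = 91.35 dB; L_B = 87.8 − 20·log₁₀(2.3) = 80.57 dB.
Combined: 10·log₁₀(10^(91.35/10)+10^(80.57/10)) = 91.7 dB SPL.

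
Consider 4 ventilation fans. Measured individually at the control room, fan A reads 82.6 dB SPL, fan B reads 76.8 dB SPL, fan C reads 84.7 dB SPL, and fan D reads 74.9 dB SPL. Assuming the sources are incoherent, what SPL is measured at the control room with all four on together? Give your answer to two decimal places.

Add the sources as powers (linear), then convert back to dB:
L_total = 10·log₁₀(10^(82.6/10) + 10^(76.8/10) + 10^(84.7/10) + 10^(74.9/10)) = 10·log₁₀(555900000) = 87.45 dB SPL.

87.45 dB SPL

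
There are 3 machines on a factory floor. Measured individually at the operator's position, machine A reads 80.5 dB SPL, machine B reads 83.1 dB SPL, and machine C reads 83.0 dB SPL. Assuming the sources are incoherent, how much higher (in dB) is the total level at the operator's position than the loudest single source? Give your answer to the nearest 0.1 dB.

Uncorrelated sources add in intensity (power), not in dB.
L_total = 10·log₁₀(10^(80.5/10) + 10^(83.1/10) + 10^(83.0/10)) = 87.13 dB SPL.
Excess over the loudest (83.1 dB): 87.13 − 83.1 = 4.0 dB.

4.0 dB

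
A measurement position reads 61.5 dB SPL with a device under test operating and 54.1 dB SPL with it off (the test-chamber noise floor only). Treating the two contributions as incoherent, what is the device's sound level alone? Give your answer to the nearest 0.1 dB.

60.6 dB SPL

Background correction is a power subtraction:
L_src = 10·log₁₀(10^(61.5/10) − 10^(54.1/10)) = 10·log₁₀(1155000) = 60.6 dB SPL.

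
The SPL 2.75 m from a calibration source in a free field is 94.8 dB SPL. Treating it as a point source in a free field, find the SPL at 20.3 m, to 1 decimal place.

For a point source in a free field, ΔL = −20·log₁₀(d₂/d₁).
ΔL = −20·log₁₀(20.3/2.75) = -17.36 dB, so L₂ = 94.8 + (-17.36) = 77.4 dB SPL.

77.4 dB SPL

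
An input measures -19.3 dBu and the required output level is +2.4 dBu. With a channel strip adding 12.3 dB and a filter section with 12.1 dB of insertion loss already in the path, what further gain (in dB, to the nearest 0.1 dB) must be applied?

21.5 dB

The required make-up gain is the shortfall in the dB sum.
G = +2.4 − (-19.3) − 12.3 + 12.1 = 21.5 dB.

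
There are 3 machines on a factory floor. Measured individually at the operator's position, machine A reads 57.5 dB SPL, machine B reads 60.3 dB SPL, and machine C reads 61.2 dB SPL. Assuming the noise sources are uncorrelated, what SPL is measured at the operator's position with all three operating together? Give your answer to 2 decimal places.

Uncorrelated sources add in intensity (power), not in dB.
L_total = 10·log₁₀(10^(57.5/10) + 10^(60.3/10) + 10^(61.2/10)) = 10·log₁₀(2952000) = 64.70 dB SPL.

64.70 dB SPL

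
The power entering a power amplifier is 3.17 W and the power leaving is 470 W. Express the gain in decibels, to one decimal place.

21.7 dB

Power is a power quantity, so gain = 10·log₁₀(P_out/P_in).
10·log₁₀(470/3.17) = 10·log₁₀(148.3) = 21.7 dB.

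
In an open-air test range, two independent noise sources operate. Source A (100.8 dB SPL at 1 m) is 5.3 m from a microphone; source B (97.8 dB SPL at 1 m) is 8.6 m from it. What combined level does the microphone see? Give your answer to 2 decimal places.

At the listener: L_A = 100.8 − 20·log₁₀(5.3) = 86.314 dB; L_B = 97.8 − 20·log₁₀(8.6) = 79.110 dB.
Combined: 10·log₁₀(10^(86.314/10)+10^(79.110/10)) = 87.07 dB SPL.

87.07 dB SPL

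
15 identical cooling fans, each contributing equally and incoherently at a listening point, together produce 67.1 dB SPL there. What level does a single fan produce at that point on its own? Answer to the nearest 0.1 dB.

55.3 dB SPL

15 equal incoherent sources add 10·log₁₀(15) = 11.76 dB over one source.
L_one = 67.1 − 11.76 = 55.3 dB SPL.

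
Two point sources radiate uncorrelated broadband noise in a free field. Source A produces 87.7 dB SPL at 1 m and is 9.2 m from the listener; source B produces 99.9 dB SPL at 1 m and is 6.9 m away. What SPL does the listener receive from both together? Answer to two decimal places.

83.27 dB SPL

At the listener: L_A = 87.7 − 20·log₁₀(9.2) = 68.424 dB; L_B = 99.9 − 20·log₁₀(6.9) = 83.123 dB.
Combined: 10·log₁₀(10^(68.424/10)+10^(83.123/10)) = 83.27 dB SPL.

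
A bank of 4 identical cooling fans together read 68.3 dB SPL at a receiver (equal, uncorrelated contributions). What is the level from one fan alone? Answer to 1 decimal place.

4 equal incoherent sources add 10·log₁₀(4) = 6.02 dB over one source.
L_one = 68.3 − 6.02 = 62.3 dB SPL.

62.3 dB SPL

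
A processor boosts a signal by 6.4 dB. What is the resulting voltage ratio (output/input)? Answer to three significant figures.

2.09

Voltage ratio = 10^(dB/20).
10^(6.4/20) = 10^(0.3200) = 2.09.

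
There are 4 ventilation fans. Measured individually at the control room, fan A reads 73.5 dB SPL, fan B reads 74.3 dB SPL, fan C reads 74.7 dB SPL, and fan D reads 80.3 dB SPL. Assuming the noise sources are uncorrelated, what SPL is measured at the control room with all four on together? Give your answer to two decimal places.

Uncorrelated sources add in intensity (power), not in dB.
L_total = 10·log₁₀(10^(73.5/10) + 10^(74.3/10) + 10^(74.7/10) + 10^(80.3/10)) = 10·log₁₀(186000000) = 82.69 dB SPL.

82.69 dB SPL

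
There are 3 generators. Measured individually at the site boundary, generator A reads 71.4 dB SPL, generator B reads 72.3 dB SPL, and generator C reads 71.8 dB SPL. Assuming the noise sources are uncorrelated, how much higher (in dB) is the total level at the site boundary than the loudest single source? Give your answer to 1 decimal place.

Uncorrelated sources add in intensity (power), not in dB.
L_total = 10·log₁₀(10^(71.4/10) + 10^(72.3/10) + 10^(71.8/10)) = 76.62 dB SPL.
Excess over the loudest (72.3 dB): 76.62 − 72.3 = 4.3 dB.

4.3 dB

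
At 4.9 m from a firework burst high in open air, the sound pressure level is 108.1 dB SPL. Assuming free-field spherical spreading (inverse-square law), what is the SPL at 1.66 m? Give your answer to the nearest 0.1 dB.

117.5 dB SPL

Free-field point source: level drops by 20·log₁₀ of the distance ratio.
ΔL = −20·log₁₀(1.66/4.9) = 9.40 dB, so L₂ = 108.1 + (9.40) = 117.5 dB SPL.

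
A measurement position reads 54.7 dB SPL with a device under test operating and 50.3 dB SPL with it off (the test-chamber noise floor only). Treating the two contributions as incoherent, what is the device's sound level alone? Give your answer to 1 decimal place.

52.7 dB SPL

Remove the background by subtracting linear intensities:
L_src = 10·log₁₀(10^(54.7/10) − 10^(50.3/10)) = 10·log₁₀(188000) = 52.7 dB SPL.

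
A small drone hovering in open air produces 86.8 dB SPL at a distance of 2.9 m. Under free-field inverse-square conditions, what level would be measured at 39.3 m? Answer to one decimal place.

For a point source in a free field, ΔL = −20·log₁₀(d₂/d₁).
ΔL = −20·log₁₀(39.3/2.9) = -22.64 dB, so L₂ = 86.8 + (-22.64) = 64.2 dB SPL.

64.2 dB SPL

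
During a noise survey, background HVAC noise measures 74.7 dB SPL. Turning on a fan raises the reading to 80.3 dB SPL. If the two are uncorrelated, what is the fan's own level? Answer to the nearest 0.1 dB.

Background correction is a power subtraction:
L_src = 10·log₁₀(10^(80.3/10) − 10^(74.7/10)) = 10·log₁₀(77640000) = 78.9 dB SPL.

78.9 dB SPL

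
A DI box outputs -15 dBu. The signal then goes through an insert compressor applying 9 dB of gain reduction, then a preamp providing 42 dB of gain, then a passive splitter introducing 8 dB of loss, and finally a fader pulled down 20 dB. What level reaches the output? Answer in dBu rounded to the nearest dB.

-10 dBu

In dB, series stages simply add:
-15 − 9 + 42 − 8 − 20 = -10 dBu.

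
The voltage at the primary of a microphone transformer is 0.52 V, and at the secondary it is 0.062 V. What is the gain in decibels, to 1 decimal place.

Voltage ratio → dB uses the 20·log₁₀ form:
20·log₁₀(0.062/0.52) = 20·log₁₀(0.1192) = -18.5 dB.

-18.5 dB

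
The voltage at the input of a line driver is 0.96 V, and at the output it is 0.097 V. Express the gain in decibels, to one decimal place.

-19.9 dB

Voltage is an amplitude quantity, so gain = 20·log₁₀(V_out/V_in).
20·log₁₀(0.097/0.96) = 20·log₁₀(0.1010) = -19.9 dB.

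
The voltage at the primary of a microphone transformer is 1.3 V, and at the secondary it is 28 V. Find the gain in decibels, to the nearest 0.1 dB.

26.7 dB

For a voltage ratio, dB = 20·log₁₀(V₂/V₁).
20·log₁₀(28/1.3) = 20·log₁₀(21.54) = 26.7 dB.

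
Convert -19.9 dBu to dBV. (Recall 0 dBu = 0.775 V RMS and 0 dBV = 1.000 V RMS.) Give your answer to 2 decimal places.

-22.11 dBV

The offset between the scales is 20·log₁₀(0.775/1.000) = −2.214 dB.
So dBV = -19.9 − 2.214 = -22.11 dBV.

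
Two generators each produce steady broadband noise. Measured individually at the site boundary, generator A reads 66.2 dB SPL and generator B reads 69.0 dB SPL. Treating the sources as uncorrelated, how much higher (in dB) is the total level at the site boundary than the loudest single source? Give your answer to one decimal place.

Uncorrelated sources add in intensity (power), not in dB.
L_total = 10·log₁₀(10^(66.2/10) + 10^(69.0/10)) = 70.83 dB SPL.
Excess over the loudest (69.0 dB): 70.83 − 69.0 = 1.8 dB.

1.8 dB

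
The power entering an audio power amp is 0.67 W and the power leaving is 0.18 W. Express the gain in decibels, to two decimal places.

-5.71 dB

Power is a power quantity, so gain = 10·log₁₀(P_out/P_in).
10·log₁₀(0.18/0.67) = 10·log₁₀(0.2687) = -5.71 dB.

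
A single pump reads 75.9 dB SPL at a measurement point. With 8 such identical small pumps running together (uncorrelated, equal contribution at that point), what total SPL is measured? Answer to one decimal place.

8 equal incoherent sources raise the level by 10·log₁₀(8) = 9.03 dB.
L_total = 75.9 + 9.03 = 84.9 dB SPL.

84.9 dB SPL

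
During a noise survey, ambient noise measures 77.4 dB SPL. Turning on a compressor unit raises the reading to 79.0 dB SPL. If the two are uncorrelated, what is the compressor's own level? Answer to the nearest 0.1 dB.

Background correction is a power subtraction:
L_src = 10·log₁₀(10^(79.0/10) − 10^(77.4/10)) = 10·log₁₀(24480000) = 73.9 dB SPL.

73.9 dB SPL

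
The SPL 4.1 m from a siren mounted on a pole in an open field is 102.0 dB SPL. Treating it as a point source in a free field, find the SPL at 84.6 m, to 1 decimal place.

For a point source in a free field, ΔL = −20·log₁₀(d₂/d₁).
ΔL = −20·log₁₀(84.6/4.1) = -26.29 dB, so L₂ = 102.0 + (-26.29) = 75.7 dB SPL.

75.7 dB SPL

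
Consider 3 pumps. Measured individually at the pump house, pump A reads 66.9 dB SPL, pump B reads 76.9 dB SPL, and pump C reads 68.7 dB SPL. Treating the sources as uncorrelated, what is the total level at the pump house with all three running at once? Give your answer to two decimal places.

77.87 dB SPL

Incoherent sources sum as intensities:
L_total = 10·log₁₀(10^(66.9/10) + 10^(76.9/10) + 10^(68.7/10)) = 10·log₁₀(61290000) = 77.87 dB SPL.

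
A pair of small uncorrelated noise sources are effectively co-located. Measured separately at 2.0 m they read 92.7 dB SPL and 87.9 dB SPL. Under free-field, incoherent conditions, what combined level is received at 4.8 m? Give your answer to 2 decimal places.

86.34 dB SPL

Combined at 2.0 m: 10·log₁₀(10^(92.7/10)+10^(87.9/10)) = 93.942 dB SPL.
Then apply −20·log₁₀(4.8/2.0) = -7.604 dB → 86.34 dB SPL.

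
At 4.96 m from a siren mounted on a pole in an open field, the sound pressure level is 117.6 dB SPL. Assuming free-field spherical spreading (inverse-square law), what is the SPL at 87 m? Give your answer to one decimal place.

Inverse-square spreading gives ΔL = −20·log₁₀(d₂/d₁).
ΔL = −20·log₁₀(87/4.96) = -24.88 dB, so L₂ = 117.6 + (-24.88) = 92.7 dB SPL.

92.7 dB SPL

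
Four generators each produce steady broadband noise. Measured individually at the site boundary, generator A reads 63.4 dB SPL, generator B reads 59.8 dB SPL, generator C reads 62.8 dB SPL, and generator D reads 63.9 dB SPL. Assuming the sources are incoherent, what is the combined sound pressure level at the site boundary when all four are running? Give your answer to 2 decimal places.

68.75 dB SPL

Incoherent sources sum as intensities:
L_total = 10·log₁₀(10^(63.4/10) + 10^(59.8/10) + 10^(62.8/10) + 10^(63.9/10)) = 10·log₁₀(7503000) = 68.75 dB SPL.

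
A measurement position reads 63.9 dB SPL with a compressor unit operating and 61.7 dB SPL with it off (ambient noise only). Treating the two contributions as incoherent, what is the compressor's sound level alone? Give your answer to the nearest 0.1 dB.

59.9 dB SPL

Remove the background by subtracting linear intensities:
L_src = 10·log₁₀(10^(63.9/10) − 10^(61.7/10)) = 10·log₁₀(975600) = 59.9 dB SPL.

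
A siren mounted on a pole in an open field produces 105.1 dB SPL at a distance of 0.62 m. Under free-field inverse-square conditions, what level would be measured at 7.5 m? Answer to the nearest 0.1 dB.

83.4 dB SPL

Free-field point source: level drops by 20·log₁₀ of the distance ratio.
ΔL = −20·log₁₀(7.5/0.62) = -21.65 dB, so L₂ = 105.1 + (-21.65) = 83.4 dB SPL.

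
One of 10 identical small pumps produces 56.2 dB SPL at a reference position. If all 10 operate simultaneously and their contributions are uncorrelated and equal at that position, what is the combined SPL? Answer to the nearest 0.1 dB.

66.2 dB SPL

10 equal incoherent sources raise the level by 10·log₁₀(10) = 10.00 dB.
L_total = 56.2 + 10.00 = 66.2 dB SPL.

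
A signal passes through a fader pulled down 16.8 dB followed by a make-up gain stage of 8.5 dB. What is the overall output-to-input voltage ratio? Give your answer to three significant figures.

0.385

Net gain = (−16.8) + 8.5 = -8.3 dB.
Voltage ratio = 10^(-8.3/20) = 0.385.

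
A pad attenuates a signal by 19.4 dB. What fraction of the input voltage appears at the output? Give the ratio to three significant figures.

0.107

Voltage ratio = 10^(dB/20).
10^(-19.4/20) = 10^(-0.9700) = 0.107.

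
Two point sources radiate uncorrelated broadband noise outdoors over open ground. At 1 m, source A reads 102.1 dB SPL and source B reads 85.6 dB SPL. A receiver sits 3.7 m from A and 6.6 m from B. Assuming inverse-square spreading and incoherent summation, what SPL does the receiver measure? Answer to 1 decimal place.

At the listener: L_A = 102.1 − 20·log₁₀(3.7) = 90.74 dB; L_B = 85.6 − 20·log₁₀(6.6) = 69.21 dB.
Combined: 10·log₁₀(10^(90.74/10)+10^(69.21/10)) = 90.8 dB SPL.

90.8 dB SPL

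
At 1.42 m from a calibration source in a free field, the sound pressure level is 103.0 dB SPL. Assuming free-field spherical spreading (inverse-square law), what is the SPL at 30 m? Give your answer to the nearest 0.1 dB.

76.5 dB SPL

Inverse-square spreading gives ΔL = −20·log₁₀(d₂/d₁).
ΔL = −20·log₁₀(30/1.42) = -26.50 dB, so L₂ = 103.0 + (-26.50) = 76.5 dB SPL.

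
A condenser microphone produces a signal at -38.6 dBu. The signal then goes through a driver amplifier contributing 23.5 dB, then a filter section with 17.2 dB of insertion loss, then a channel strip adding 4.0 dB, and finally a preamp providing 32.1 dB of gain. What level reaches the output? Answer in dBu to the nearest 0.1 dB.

+3.8 dBu

In dB, series stages simply add:
-38.6 + 23.5 − 17.2 + 4.0 + 32.1 = +3.8 dBu.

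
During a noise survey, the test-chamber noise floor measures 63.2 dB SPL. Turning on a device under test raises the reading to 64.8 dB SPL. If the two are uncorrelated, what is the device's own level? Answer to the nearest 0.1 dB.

59.7 dB SPL

Remove the background by subtracting linear intensities:
L_src = 10·log₁₀(10^(64.8/10) − 10^(63.2/10)) = 10·log₁₀(930700) = 59.7 dB SPL.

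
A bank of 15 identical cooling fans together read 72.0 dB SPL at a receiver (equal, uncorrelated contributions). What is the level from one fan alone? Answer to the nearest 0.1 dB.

60.2 dB SPL

15 equal incoherent sources add 10·log₁₀(15) = 11.76 dB over one source.
L_one = 72.0 − 11.76 = 60.2 dB SPL.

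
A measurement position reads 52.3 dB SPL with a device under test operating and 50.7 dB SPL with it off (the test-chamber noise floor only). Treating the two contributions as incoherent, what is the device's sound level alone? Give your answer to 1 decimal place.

Subtract intensities: L_src = 10·log₁₀(10^(L_total/10) − 10^(L_bg/10)).
L_src = 10·log₁₀(10^(52.3/10) − 10^(50.7/10)) = 10·log₁₀(52330) = 47.2 dB SPL.

47.2 dB SPL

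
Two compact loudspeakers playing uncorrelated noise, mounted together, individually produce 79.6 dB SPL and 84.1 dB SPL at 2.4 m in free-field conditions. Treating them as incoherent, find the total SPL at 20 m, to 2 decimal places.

Combined at 2.4 m: 10·log₁₀(10^(79.6/10)+10^(84.1/10)) = 85.419 dB SPL.
Then apply −20·log₁₀(20/2.4) = -18.416 dB → 67.00 dB SPL.

67.00 dB SPL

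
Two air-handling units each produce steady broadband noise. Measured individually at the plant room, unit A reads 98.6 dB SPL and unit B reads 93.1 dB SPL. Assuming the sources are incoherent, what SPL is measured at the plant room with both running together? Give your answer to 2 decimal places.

Uncorrelated sources add in intensity (power), not in dB.
L_total = 10·log₁₀(10^(98.6/10) + 10^(93.1/10)) = 10·log₁₀(9286000000) = 99.68 dB SPL.

99.68 dB SPL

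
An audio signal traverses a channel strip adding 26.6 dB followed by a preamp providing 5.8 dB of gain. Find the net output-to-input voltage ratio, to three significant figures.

Net gain = 26.6 + 5.8 = 32.4 dB.
Voltage ratio = 10^(32.4/20) = 41.7.

41.7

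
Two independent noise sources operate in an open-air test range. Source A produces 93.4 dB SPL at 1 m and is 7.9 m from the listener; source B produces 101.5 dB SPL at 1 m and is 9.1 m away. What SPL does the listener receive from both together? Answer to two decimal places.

At the listener: L_A = 93.4 − 20·log₁₀(7.9) = 75.447 dB; L_B = 101.5 − 20·log₁₀(9.1) = 82.319 dB.
Combined: 10·log₁₀(10^(75.447/10)+10^(82.319/10)) = 83.13 dB SPL.

83.13 dB SPL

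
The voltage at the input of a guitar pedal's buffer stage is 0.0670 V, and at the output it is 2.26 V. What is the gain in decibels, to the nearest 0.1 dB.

30.6 dB

Voltage is an amplitude quantity, so gain = 20·log₁₀(V_out/V_in).
20·log₁₀(2.26/0.0670) = 20·log₁₀(33.73) = 30.6 dB.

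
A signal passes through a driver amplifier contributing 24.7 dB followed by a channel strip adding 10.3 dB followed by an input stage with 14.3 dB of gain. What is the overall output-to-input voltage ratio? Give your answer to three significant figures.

292

Net gain = 24.7 + 10.3 + 14.3 = 49.3 dB.
Voltage ratio = 10^(49.3/20) = 292.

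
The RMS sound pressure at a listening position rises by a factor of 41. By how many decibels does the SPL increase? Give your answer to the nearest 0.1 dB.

32.3 dB

Sound pressure is an amplitude quantity: ΔL = 20·log₁₀(p₂/p₁).
20·log₁₀(41) = 32.3 dB.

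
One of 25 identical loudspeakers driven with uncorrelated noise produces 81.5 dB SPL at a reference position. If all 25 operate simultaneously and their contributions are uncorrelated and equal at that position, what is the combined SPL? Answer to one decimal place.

25 equal incoherent sources raise the level by 10·log₁₀(25) = 13.98 dB.
L_total = 81.5 + 13.98 = 95.5 dB SPL.

95.5 dB SPL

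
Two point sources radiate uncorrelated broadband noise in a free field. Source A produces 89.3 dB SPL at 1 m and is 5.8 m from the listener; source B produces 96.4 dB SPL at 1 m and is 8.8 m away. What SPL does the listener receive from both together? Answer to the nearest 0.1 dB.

At the listener: L_A = 89.3 − 20·log₁₀(5.8) = 74.03 dB; L_B = 96.4 − 20·log₁₀(8.8) = 77.51 dB.
Combined: 10·log₁₀(10^(74.03/10)+10^(77.51/10)) = 79.1 dB SPL.

79.1 dB SPL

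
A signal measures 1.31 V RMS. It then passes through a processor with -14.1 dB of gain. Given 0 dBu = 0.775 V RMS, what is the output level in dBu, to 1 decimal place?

-9.5 dBu

Input level: 20·log₁₀(1.31/0.775) = 4.56 dBu.
Output: 4.56 − 14.1 = -9.5 dBu.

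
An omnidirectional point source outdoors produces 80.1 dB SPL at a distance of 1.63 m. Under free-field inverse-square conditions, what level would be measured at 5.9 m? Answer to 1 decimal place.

68.9 dB SPL

For a point source in a free field, ΔL = −20·log₁₀(d₂/d₁).
ΔL = −20·log₁₀(5.9/1.63) = -11.17 dB, so L₂ = 80.1 + (-11.17) = 68.9 dB SPL.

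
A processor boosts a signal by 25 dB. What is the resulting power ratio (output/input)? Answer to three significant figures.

316

Power ratio = 10^(dB/10).
10^(25/10) = 10^(2.500) = 316.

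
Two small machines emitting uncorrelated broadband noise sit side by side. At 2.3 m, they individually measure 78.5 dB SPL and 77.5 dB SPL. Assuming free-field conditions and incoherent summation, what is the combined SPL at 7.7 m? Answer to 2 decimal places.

Combined at 2.3 m: 10·log₁₀(10^(78.5/10)+10^(77.5/10)) = 81.039 dB SPL.
Then apply −20·log₁₀(7.7/2.3) = -10.495 dB → 70.54 dB SPL.

70.54 dB SPL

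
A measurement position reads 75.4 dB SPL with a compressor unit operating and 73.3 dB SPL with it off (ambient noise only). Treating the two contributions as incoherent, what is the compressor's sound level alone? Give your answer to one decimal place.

Background correction is a power subtraction:
L_src = 10·log₁₀(10^(75.4/10) − 10^(73.3/10)) = 10·log₁₀(13290000) = 71.2 dB SPL.

71.2 dB SPL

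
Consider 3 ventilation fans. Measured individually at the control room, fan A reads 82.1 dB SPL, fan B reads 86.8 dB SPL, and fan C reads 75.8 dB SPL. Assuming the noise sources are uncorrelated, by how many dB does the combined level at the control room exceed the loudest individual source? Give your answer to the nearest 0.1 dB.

Uncorrelated sources add in intensity (power), not in dB.
L_total = 10·log₁₀(10^(82.1/10) + 10^(86.8/10) + 10^(75.8/10)) = 88.32 dB SPL.
Excess over the loudest (86.8 dB): 88.32 − 86.8 = 1.5 dB.

1.5 dB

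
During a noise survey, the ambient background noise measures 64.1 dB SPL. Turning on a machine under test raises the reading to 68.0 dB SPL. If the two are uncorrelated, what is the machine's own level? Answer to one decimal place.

Remove the background by subtracting linear intensities:
L_src = 10·log₁₀(10^(68.0/10) − 10^(64.1/10)) = 10·log₁₀(3739000) = 65.7 dB SPL.

65.7 dB SPL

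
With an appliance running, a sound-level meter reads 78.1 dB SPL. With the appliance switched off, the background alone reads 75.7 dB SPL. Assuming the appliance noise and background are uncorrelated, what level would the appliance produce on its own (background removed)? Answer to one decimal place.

Background correction is a power subtraction:
L_src = 10·log₁₀(10^(78.1/10) − 10^(75.7/10)) = 10·log₁₀(27410000) = 74.4 dB SPL.

74.4 dB SPL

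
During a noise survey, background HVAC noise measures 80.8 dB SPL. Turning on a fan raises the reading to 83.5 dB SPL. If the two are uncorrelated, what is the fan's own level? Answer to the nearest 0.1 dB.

80.2 dB SPL

Background correction is a power subtraction:
L_src = 10·log₁₀(10^(83.5/10) − 10^(80.8/10)) = 10·log₁₀(103600000) = 80.2 dB SPL.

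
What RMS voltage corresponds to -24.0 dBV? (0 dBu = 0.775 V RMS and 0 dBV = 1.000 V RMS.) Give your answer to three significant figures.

0.0631 V

V = 1.000 V × 10^(-24.0/20).
= 1.000 × 0.06310 = 0.0631 V.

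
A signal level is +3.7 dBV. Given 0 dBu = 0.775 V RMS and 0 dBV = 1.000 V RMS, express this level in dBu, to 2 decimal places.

+5.91 dBu

The offset between the scales is 20·log₁₀(0.775/1.000) = −2.214 dB.
So dBu = +3.7 + 2.214 = +5.91 dBu.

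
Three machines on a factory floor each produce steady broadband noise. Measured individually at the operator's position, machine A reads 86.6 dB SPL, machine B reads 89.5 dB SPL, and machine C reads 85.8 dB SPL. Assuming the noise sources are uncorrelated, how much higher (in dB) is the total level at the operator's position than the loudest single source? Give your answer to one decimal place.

2.9 dB

Add the sources as powers (linear), then convert back to dB:
L_total = 10·log₁₀(10^(86.6/10) + 10^(89.5/10) + 10^(85.8/10)) = 92.38 dB SPL.
Excess over the loudest (89.5 dB): 92.38 − 89.5 = 2.9 dB.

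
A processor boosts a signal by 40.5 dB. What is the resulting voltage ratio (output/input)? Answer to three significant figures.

106

Voltage ratio = 10^(dB/20).
10^(40.5/20) = 10^(2.025) = 106.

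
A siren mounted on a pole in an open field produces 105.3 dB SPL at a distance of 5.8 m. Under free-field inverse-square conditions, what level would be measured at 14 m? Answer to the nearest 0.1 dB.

Inverse-square spreading gives ΔL = −20·log₁₀(d₂/d₁).
ΔL = −20·log₁₀(14/5.8) = -7.65 dB, so L₂ = 105.3 + (-7.65) = 97.6 dB SPL.

97.6 dB SPL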